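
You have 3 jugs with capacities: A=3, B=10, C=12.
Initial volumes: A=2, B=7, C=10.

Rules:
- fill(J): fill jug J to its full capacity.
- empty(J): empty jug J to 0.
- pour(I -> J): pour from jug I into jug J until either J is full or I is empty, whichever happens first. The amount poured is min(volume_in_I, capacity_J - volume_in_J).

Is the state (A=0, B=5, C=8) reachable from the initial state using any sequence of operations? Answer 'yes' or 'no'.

Answer: yes

Derivation:
BFS from (A=2, B=7, C=10):
  1. pour(B -> C) -> (A=2 B=5 C=12)
  2. pour(C -> A) -> (A=3 B=5 C=11)
  3. empty(A) -> (A=0 B=5 C=11)
  4. pour(C -> A) -> (A=3 B=5 C=8)
  5. empty(A) -> (A=0 B=5 C=8)
Target reached → yes.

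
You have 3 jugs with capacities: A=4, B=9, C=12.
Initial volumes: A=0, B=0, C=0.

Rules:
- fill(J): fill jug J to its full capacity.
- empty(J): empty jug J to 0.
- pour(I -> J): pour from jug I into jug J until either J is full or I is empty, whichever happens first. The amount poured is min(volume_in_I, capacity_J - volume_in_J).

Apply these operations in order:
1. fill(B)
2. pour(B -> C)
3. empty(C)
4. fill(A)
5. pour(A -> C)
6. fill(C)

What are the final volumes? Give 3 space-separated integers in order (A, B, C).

Answer: 0 0 12

Derivation:
Step 1: fill(B) -> (A=0 B=9 C=0)
Step 2: pour(B -> C) -> (A=0 B=0 C=9)
Step 3: empty(C) -> (A=0 B=0 C=0)
Step 4: fill(A) -> (A=4 B=0 C=0)
Step 5: pour(A -> C) -> (A=0 B=0 C=4)
Step 6: fill(C) -> (A=0 B=0 C=12)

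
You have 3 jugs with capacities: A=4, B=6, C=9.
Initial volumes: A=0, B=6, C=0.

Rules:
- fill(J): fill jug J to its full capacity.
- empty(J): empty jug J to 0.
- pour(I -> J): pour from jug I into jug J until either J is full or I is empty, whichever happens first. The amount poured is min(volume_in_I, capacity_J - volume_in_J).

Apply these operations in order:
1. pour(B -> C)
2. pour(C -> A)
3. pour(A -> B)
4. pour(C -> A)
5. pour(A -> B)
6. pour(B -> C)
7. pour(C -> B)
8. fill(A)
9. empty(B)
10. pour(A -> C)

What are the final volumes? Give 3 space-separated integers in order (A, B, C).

Step 1: pour(B -> C) -> (A=0 B=0 C=6)
Step 2: pour(C -> A) -> (A=4 B=0 C=2)
Step 3: pour(A -> B) -> (A=0 B=4 C=2)
Step 4: pour(C -> A) -> (A=2 B=4 C=0)
Step 5: pour(A -> B) -> (A=0 B=6 C=0)
Step 6: pour(B -> C) -> (A=0 B=0 C=6)
Step 7: pour(C -> B) -> (A=0 B=6 C=0)
Step 8: fill(A) -> (A=4 B=6 C=0)
Step 9: empty(B) -> (A=4 B=0 C=0)
Step 10: pour(A -> C) -> (A=0 B=0 C=4)

Answer: 0 0 4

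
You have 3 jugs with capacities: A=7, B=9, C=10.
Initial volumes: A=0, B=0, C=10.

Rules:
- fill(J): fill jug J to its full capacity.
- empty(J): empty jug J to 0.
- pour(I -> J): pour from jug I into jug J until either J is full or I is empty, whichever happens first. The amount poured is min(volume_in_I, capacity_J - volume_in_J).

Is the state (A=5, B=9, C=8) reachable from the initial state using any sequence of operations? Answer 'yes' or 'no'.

BFS from (A=0, B=0, C=10):
  1. fill(A) -> (A=7 B=0 C=10)
  2. pour(A -> B) -> (A=0 B=7 C=10)
  3. fill(A) -> (A=7 B=7 C=10)
  4. pour(C -> B) -> (A=7 B=9 C=8)
  5. empty(B) -> (A=7 B=0 C=8)
  6. pour(A -> B) -> (A=0 B=7 C=8)
  7. fill(A) -> (A=7 B=7 C=8)
  8. pour(A -> B) -> (A=5 B=9 C=8)
Target reached → yes.

Answer: yes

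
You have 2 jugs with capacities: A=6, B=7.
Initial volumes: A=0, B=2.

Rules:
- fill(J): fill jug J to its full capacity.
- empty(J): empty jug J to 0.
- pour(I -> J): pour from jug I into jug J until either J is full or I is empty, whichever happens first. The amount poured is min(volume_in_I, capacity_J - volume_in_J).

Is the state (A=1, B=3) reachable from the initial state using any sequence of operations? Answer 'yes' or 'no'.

Answer: no

Derivation:
BFS explored all 26 reachable states.
Reachable set includes: (0,0), (0,1), (0,2), (0,3), (0,4), (0,5), (0,6), (0,7), (1,0), (1,7), (2,0), (2,7) ...
Target (A=1, B=3) not in reachable set → no.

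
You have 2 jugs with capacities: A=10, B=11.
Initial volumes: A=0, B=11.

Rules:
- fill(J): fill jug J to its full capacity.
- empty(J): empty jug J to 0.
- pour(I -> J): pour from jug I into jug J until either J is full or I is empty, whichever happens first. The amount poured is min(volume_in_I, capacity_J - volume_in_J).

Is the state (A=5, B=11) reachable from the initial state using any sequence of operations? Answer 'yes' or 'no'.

Answer: yes

Derivation:
BFS from (A=0, B=11):
  1. pour(B -> A) -> (A=10 B=1)
  2. empty(A) -> (A=0 B=1)
  3. pour(B -> A) -> (A=1 B=0)
  4. fill(B) -> (A=1 B=11)
  5. pour(B -> A) -> (A=10 B=2)
  6. empty(A) -> (A=0 B=2)
  7. pour(B -> A) -> (A=2 B=0)
  8. fill(B) -> (A=2 B=11)
  9. pour(B -> A) -> (A=10 B=3)
  10. empty(A) -> (A=0 B=3)
  11. pour(B -> A) -> (A=3 B=0)
  12. fill(B) -> (A=3 B=11)
  13. pour(B -> A) -> (A=10 B=4)
  14. empty(A) -> (A=0 B=4)
  15. pour(B -> A) -> (A=4 B=0)
  16. fill(B) -> (A=4 B=11)
  17. pour(B -> A) -> (A=10 B=5)
  18. empty(A) -> (A=0 B=5)
  19. pour(B -> A) -> (A=5 B=0)
  20. fill(B) -> (A=5 B=11)
Target reached → yes.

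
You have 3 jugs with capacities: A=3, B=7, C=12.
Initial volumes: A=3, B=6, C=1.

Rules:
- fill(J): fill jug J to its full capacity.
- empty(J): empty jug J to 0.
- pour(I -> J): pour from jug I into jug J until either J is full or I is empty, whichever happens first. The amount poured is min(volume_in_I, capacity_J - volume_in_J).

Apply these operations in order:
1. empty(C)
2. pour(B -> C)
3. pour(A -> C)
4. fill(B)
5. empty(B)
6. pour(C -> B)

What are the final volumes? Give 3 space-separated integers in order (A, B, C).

Step 1: empty(C) -> (A=3 B=6 C=0)
Step 2: pour(B -> C) -> (A=3 B=0 C=6)
Step 3: pour(A -> C) -> (A=0 B=0 C=9)
Step 4: fill(B) -> (A=0 B=7 C=9)
Step 5: empty(B) -> (A=0 B=0 C=9)
Step 6: pour(C -> B) -> (A=0 B=7 C=2)

Answer: 0 7 2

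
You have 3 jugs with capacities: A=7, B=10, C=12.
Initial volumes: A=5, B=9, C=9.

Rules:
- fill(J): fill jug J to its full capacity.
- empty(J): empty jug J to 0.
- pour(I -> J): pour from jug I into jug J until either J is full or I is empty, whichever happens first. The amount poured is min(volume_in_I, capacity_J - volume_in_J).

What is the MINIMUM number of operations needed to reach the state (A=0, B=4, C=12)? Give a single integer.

Answer: 3

Derivation:
BFS from (A=5, B=9, C=9). One shortest path:
  1. pour(A -> C) -> (A=2 B=9 C=12)
  2. pour(B -> A) -> (A=7 B=4 C=12)
  3. empty(A) -> (A=0 B=4 C=12)
Reached target in 3 moves.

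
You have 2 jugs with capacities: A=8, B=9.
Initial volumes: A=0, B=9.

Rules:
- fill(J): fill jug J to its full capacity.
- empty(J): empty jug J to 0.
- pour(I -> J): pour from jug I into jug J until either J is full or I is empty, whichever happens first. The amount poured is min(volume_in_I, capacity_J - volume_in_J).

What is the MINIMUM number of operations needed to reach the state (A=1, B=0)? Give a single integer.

Answer: 3

Derivation:
BFS from (A=0, B=9). One shortest path:
  1. pour(B -> A) -> (A=8 B=1)
  2. empty(A) -> (A=0 B=1)
  3. pour(B -> A) -> (A=1 B=0)
Reached target in 3 moves.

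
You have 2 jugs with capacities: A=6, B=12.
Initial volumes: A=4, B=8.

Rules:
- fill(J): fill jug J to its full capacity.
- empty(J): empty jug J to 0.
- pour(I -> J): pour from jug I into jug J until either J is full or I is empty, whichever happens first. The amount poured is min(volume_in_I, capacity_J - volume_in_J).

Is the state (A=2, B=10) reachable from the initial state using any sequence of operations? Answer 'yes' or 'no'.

BFS explored all 19 reachable states.
Reachable set includes: (0,0), (0,2), (0,4), (0,6), (0,8), (0,10), (0,12), (2,0), (2,12), (4,0), (4,8), (4,12) ...
Target (A=2, B=10) not in reachable set → no.

Answer: no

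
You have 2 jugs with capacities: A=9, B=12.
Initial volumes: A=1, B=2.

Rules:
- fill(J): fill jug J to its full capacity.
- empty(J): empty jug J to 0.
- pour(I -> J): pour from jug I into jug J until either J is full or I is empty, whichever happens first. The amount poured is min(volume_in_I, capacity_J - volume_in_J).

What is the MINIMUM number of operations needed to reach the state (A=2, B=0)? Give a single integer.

BFS from (A=1, B=2). One shortest path:
  1. empty(A) -> (A=0 B=2)
  2. pour(B -> A) -> (A=2 B=0)
Reached target in 2 moves.

Answer: 2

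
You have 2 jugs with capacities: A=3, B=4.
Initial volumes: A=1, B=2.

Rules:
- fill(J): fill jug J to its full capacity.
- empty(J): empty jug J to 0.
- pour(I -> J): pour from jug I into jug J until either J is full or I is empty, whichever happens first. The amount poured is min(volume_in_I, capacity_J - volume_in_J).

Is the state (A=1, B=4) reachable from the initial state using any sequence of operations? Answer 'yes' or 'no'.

BFS from (A=1, B=2):
  1. fill(B) -> (A=1 B=4)
Target reached → yes.

Answer: yes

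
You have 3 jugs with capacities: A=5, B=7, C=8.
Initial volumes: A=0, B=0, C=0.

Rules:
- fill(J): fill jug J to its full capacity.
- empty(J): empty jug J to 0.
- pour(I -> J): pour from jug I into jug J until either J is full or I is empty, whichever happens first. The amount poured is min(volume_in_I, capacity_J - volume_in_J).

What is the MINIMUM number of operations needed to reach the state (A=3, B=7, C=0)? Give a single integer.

Answer: 4

Derivation:
BFS from (A=0, B=0, C=0). One shortest path:
  1. fill(A) -> (A=5 B=0 C=0)
  2. pour(A -> B) -> (A=0 B=5 C=0)
  3. fill(A) -> (A=5 B=5 C=0)
  4. pour(A -> B) -> (A=3 B=7 C=0)
Reached target in 4 moves.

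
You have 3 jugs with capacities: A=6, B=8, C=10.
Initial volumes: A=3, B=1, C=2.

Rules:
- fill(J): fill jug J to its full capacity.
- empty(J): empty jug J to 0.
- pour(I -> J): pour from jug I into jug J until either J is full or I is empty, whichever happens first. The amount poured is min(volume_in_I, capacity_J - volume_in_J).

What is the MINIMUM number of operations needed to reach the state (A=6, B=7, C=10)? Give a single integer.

BFS from (A=3, B=1, C=2). One shortest path:
  1. fill(A) -> (A=6 B=1 C=2)
  2. fill(C) -> (A=6 B=1 C=10)
  3. pour(A -> B) -> (A=0 B=7 C=10)
  4. fill(A) -> (A=6 B=7 C=10)
Reached target in 4 moves.

Answer: 4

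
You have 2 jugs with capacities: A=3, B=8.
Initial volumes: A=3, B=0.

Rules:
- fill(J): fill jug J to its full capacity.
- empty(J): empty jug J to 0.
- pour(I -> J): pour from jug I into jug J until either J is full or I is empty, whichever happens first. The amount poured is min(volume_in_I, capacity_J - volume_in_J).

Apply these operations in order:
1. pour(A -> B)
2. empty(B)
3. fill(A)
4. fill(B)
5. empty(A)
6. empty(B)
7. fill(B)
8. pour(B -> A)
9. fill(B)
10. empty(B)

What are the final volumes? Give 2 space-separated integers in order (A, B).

Answer: 3 0

Derivation:
Step 1: pour(A -> B) -> (A=0 B=3)
Step 2: empty(B) -> (A=0 B=0)
Step 3: fill(A) -> (A=3 B=0)
Step 4: fill(B) -> (A=3 B=8)
Step 5: empty(A) -> (A=0 B=8)
Step 6: empty(B) -> (A=0 B=0)
Step 7: fill(B) -> (A=0 B=8)
Step 8: pour(B -> A) -> (A=3 B=5)
Step 9: fill(B) -> (A=3 B=8)
Step 10: empty(B) -> (A=3 B=0)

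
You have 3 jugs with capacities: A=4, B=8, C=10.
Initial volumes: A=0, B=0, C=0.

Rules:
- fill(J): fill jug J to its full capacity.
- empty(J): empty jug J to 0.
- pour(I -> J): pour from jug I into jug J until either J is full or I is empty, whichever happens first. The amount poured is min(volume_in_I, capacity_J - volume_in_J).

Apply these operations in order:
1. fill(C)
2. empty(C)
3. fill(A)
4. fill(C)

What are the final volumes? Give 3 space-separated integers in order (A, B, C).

Answer: 4 0 10

Derivation:
Step 1: fill(C) -> (A=0 B=0 C=10)
Step 2: empty(C) -> (A=0 B=0 C=0)
Step 3: fill(A) -> (A=4 B=0 C=0)
Step 4: fill(C) -> (A=4 B=0 C=10)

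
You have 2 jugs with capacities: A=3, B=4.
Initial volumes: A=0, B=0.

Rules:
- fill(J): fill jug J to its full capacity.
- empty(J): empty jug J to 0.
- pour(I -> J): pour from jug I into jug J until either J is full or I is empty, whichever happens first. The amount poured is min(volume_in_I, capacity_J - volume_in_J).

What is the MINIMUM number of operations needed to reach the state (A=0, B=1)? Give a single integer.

Answer: 3

Derivation:
BFS from (A=0, B=0). One shortest path:
  1. fill(B) -> (A=0 B=4)
  2. pour(B -> A) -> (A=3 B=1)
  3. empty(A) -> (A=0 B=1)
Reached target in 3 moves.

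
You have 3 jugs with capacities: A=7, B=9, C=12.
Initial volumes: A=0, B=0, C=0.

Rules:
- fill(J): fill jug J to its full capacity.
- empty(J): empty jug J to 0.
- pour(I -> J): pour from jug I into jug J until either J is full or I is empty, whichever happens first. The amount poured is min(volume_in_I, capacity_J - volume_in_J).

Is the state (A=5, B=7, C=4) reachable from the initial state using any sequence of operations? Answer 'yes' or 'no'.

Answer: no

Derivation:
BFS explored all 512 reachable states.
Reachable set includes: (0,0,0), (0,0,1), (0,0,2), (0,0,3), (0,0,4), (0,0,5), (0,0,6), (0,0,7), (0,0,8), (0,0,9), (0,0,10), (0,0,11) ...
Target (A=5, B=7, C=4) not in reachable set → no.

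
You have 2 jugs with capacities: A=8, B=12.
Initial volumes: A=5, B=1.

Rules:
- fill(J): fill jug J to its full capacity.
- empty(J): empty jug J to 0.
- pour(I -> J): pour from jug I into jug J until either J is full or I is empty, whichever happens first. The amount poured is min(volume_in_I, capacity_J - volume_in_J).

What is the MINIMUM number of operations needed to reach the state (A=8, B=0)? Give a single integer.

BFS from (A=5, B=1). One shortest path:
  1. fill(A) -> (A=8 B=1)
  2. empty(B) -> (A=8 B=0)
Reached target in 2 moves.

Answer: 2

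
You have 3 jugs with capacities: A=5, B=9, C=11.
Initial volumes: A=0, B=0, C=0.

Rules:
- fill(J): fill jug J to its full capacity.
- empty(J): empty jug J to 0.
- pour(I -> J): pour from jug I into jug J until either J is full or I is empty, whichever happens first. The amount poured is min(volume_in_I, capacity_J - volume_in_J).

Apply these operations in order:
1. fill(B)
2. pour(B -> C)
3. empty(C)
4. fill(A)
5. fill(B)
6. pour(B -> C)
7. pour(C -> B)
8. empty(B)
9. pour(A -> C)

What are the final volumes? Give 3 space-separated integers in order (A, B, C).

Step 1: fill(B) -> (A=0 B=9 C=0)
Step 2: pour(B -> C) -> (A=0 B=0 C=9)
Step 3: empty(C) -> (A=0 B=0 C=0)
Step 4: fill(A) -> (A=5 B=0 C=0)
Step 5: fill(B) -> (A=5 B=9 C=0)
Step 6: pour(B -> C) -> (A=5 B=0 C=9)
Step 7: pour(C -> B) -> (A=5 B=9 C=0)
Step 8: empty(B) -> (A=5 B=0 C=0)
Step 9: pour(A -> C) -> (A=0 B=0 C=5)

Answer: 0 0 5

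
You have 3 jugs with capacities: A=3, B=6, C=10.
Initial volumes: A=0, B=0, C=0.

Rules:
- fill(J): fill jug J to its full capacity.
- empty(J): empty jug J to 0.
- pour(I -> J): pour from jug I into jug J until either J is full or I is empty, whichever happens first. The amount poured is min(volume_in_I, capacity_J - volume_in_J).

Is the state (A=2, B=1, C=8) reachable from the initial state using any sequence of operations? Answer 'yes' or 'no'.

BFS explored all 218 reachable states.
Reachable set includes: (0,0,0), (0,0,1), (0,0,2), (0,0,3), (0,0,4), (0,0,5), (0,0,6), (0,0,7), (0,0,8), (0,0,9), (0,0,10), (0,1,0) ...
Target (A=2, B=1, C=8) not in reachable set → no.

Answer: no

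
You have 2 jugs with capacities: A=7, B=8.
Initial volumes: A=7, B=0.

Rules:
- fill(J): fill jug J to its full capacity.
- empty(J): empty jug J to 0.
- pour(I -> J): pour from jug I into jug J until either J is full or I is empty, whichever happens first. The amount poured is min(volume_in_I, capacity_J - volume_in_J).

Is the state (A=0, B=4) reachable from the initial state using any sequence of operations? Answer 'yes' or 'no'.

Answer: yes

Derivation:
BFS from (A=7, B=0):
  1. pour(A -> B) -> (A=0 B=7)
  2. fill(A) -> (A=7 B=7)
  3. pour(A -> B) -> (A=6 B=8)
  4. empty(B) -> (A=6 B=0)
  5. pour(A -> B) -> (A=0 B=6)
  6. fill(A) -> (A=7 B=6)
  7. pour(A -> B) -> (A=5 B=8)
  8. empty(B) -> (A=5 B=0)
  9. pour(A -> B) -> (A=0 B=5)
  10. fill(A) -> (A=7 B=5)
  11. pour(A -> B) -> (A=4 B=8)
  12. empty(B) -> (A=4 B=0)
  13. pour(A -> B) -> (A=0 B=4)
Target reached → yes.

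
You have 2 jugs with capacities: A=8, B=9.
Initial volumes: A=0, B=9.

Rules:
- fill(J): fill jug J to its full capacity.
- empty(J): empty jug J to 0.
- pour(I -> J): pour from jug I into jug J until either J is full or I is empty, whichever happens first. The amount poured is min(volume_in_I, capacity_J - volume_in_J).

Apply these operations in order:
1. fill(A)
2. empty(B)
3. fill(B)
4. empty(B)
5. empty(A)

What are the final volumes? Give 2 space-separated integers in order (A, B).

Step 1: fill(A) -> (A=8 B=9)
Step 2: empty(B) -> (A=8 B=0)
Step 3: fill(B) -> (A=8 B=9)
Step 4: empty(B) -> (A=8 B=0)
Step 5: empty(A) -> (A=0 B=0)

Answer: 0 0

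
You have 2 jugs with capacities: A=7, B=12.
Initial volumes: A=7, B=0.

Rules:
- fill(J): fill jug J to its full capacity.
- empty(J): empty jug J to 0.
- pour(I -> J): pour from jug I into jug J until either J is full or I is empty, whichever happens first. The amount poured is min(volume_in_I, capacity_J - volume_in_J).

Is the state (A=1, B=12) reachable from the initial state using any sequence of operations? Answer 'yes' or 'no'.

BFS from (A=7, B=0):
  1. empty(A) -> (A=0 B=0)
  2. fill(B) -> (A=0 B=12)
  3. pour(B -> A) -> (A=7 B=5)
  4. empty(A) -> (A=0 B=5)
  5. pour(B -> A) -> (A=5 B=0)
  6. fill(B) -> (A=5 B=12)
  7. pour(B -> A) -> (A=7 B=10)
  8. empty(A) -> (A=0 B=10)
  9. pour(B -> A) -> (A=7 B=3)
  10. empty(A) -> (A=0 B=3)
  11. pour(B -> A) -> (A=3 B=0)
  12. fill(B) -> (A=3 B=12)
  13. pour(B -> A) -> (A=7 B=8)
  14. empty(A) -> (A=0 B=8)
  15. pour(B -> A) -> (A=7 B=1)
  16. empty(A) -> (A=0 B=1)
  17. pour(B -> A) -> (A=1 B=0)
  18. fill(B) -> (A=1 B=12)
Target reached → yes.

Answer: yes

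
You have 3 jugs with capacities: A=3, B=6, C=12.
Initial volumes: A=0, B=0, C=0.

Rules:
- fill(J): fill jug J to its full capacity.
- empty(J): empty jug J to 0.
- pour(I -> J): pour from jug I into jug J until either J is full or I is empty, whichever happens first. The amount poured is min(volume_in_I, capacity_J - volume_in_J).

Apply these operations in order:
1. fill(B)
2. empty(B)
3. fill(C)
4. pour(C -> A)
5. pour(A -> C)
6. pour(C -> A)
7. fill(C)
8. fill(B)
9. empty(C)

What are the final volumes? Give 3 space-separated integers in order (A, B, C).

Answer: 3 6 0

Derivation:
Step 1: fill(B) -> (A=0 B=6 C=0)
Step 2: empty(B) -> (A=0 B=0 C=0)
Step 3: fill(C) -> (A=0 B=0 C=12)
Step 4: pour(C -> A) -> (A=3 B=0 C=9)
Step 5: pour(A -> C) -> (A=0 B=0 C=12)
Step 6: pour(C -> A) -> (A=3 B=0 C=9)
Step 7: fill(C) -> (A=3 B=0 C=12)
Step 8: fill(B) -> (A=3 B=6 C=12)
Step 9: empty(C) -> (A=3 B=6 C=0)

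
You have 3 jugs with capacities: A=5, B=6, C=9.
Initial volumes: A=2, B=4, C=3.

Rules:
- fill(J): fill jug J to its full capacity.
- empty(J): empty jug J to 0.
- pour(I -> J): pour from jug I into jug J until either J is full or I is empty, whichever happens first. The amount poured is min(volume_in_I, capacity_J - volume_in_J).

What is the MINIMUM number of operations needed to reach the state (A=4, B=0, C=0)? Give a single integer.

BFS from (A=2, B=4, C=3). One shortest path:
  1. empty(A) -> (A=0 B=4 C=3)
  2. empty(C) -> (A=0 B=4 C=0)
  3. pour(B -> A) -> (A=4 B=0 C=0)
Reached target in 3 moves.

Answer: 3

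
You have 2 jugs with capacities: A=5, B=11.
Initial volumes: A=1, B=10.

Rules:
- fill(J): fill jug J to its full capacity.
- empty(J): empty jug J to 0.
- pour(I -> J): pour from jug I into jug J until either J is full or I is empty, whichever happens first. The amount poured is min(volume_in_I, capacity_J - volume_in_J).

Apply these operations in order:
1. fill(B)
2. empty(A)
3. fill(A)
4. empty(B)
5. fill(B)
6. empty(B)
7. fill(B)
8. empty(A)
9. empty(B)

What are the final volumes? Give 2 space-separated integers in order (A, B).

Step 1: fill(B) -> (A=1 B=11)
Step 2: empty(A) -> (A=0 B=11)
Step 3: fill(A) -> (A=5 B=11)
Step 4: empty(B) -> (A=5 B=0)
Step 5: fill(B) -> (A=5 B=11)
Step 6: empty(B) -> (A=5 B=0)
Step 7: fill(B) -> (A=5 B=11)
Step 8: empty(A) -> (A=0 B=11)
Step 9: empty(B) -> (A=0 B=0)

Answer: 0 0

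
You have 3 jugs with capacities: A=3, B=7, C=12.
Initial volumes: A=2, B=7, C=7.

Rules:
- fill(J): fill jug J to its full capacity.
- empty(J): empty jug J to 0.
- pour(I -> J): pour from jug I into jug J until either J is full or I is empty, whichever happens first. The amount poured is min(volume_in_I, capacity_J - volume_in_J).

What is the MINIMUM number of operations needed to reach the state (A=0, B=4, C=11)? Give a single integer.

Answer: 5

Derivation:
BFS from (A=2, B=7, C=7). One shortest path:
  1. fill(C) -> (A=2 B=7 C=12)
  2. pour(C -> A) -> (A=3 B=7 C=11)
  3. empty(A) -> (A=0 B=7 C=11)
  4. pour(B -> A) -> (A=3 B=4 C=11)
  5. empty(A) -> (A=0 B=4 C=11)
Reached target in 5 moves.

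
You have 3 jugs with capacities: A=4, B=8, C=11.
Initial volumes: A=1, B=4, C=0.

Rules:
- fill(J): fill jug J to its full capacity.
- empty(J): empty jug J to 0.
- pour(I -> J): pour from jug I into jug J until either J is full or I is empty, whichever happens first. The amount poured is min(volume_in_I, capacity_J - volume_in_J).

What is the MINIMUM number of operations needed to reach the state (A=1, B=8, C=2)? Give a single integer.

Answer: 8

Derivation:
BFS from (A=1, B=4, C=0). One shortest path:
  1. fill(C) -> (A=1 B=4 C=11)
  2. pour(C -> B) -> (A=1 B=8 C=7)
  3. empty(B) -> (A=1 B=0 C=7)
  4. pour(C -> B) -> (A=1 B=7 C=0)
  5. fill(C) -> (A=1 B=7 C=11)
  6. pour(C -> B) -> (A=1 B=8 C=10)
  7. empty(B) -> (A=1 B=0 C=10)
  8. pour(C -> B) -> (A=1 B=8 C=2)
Reached target in 8 moves.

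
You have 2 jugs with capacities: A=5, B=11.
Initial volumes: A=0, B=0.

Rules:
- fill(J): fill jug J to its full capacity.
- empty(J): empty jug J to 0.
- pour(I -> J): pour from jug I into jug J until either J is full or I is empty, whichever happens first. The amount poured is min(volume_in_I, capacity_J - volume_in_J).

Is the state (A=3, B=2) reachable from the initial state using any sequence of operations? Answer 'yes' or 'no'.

Answer: no

Derivation:
BFS explored all 32 reachable states.
Reachable set includes: (0,0), (0,1), (0,2), (0,3), (0,4), (0,5), (0,6), (0,7), (0,8), (0,9), (0,10), (0,11) ...
Target (A=3, B=2) not in reachable set → no.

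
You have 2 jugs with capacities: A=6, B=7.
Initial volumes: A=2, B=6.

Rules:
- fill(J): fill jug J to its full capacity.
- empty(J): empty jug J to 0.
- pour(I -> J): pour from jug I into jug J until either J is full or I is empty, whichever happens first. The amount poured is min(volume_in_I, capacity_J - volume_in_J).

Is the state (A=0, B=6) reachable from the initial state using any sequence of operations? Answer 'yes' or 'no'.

BFS from (A=2, B=6):
  1. empty(A) -> (A=0 B=6)
Target reached → yes.

Answer: yes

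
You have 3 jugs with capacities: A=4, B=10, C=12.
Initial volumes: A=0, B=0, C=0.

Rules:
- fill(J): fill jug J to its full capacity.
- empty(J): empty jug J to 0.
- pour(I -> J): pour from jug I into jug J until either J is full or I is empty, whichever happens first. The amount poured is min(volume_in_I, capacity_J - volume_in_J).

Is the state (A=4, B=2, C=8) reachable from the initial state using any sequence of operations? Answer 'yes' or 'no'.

BFS from (A=0, B=0, C=0):
  1. fill(A) -> (A=4 B=0 C=0)
  2. fill(B) -> (A=4 B=10 C=0)
  3. pour(A -> C) -> (A=0 B=10 C=4)
  4. pour(B -> C) -> (A=0 B=2 C=12)
  5. pour(C -> A) -> (A=4 B=2 C=8)
Target reached → yes.

Answer: yes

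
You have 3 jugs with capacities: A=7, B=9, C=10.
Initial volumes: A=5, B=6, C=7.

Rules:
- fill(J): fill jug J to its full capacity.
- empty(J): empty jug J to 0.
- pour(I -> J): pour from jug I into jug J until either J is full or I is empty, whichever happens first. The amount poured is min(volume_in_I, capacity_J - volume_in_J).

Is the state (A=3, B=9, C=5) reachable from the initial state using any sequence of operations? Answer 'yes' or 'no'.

Answer: yes

Derivation:
BFS from (A=5, B=6, C=7):
  1. pour(B -> C) -> (A=5 B=3 C=10)
  2. empty(C) -> (A=5 B=3 C=0)
  3. pour(A -> C) -> (A=0 B=3 C=5)
  4. pour(B -> A) -> (A=3 B=0 C=5)
  5. fill(B) -> (A=3 B=9 C=5)
Target reached → yes.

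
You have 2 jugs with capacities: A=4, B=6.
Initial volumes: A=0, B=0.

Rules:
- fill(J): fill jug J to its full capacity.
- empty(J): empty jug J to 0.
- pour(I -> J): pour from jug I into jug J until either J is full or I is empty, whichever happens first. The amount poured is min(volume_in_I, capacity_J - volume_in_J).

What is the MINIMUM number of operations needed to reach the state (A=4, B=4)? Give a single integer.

BFS from (A=0, B=0). One shortest path:
  1. fill(A) -> (A=4 B=0)
  2. pour(A -> B) -> (A=0 B=4)
  3. fill(A) -> (A=4 B=4)
Reached target in 3 moves.

Answer: 3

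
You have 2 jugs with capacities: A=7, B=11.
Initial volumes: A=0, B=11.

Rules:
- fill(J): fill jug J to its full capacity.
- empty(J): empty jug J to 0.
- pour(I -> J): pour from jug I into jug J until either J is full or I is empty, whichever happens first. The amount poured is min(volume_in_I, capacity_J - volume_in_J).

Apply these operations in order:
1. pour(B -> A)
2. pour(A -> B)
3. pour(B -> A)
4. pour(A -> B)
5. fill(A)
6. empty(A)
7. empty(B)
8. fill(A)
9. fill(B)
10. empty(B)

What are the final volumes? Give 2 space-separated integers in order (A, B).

Step 1: pour(B -> A) -> (A=7 B=4)
Step 2: pour(A -> B) -> (A=0 B=11)
Step 3: pour(B -> A) -> (A=7 B=4)
Step 4: pour(A -> B) -> (A=0 B=11)
Step 5: fill(A) -> (A=7 B=11)
Step 6: empty(A) -> (A=0 B=11)
Step 7: empty(B) -> (A=0 B=0)
Step 8: fill(A) -> (A=7 B=0)
Step 9: fill(B) -> (A=7 B=11)
Step 10: empty(B) -> (A=7 B=0)

Answer: 7 0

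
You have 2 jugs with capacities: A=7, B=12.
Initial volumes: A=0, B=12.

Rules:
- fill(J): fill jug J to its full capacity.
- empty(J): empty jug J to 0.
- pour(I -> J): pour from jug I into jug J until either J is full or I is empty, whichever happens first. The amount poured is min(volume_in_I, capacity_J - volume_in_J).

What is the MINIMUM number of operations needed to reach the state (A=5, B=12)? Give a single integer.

Answer: 4

Derivation:
BFS from (A=0, B=12). One shortest path:
  1. pour(B -> A) -> (A=7 B=5)
  2. empty(A) -> (A=0 B=5)
  3. pour(B -> A) -> (A=5 B=0)
  4. fill(B) -> (A=5 B=12)
Reached target in 4 moves.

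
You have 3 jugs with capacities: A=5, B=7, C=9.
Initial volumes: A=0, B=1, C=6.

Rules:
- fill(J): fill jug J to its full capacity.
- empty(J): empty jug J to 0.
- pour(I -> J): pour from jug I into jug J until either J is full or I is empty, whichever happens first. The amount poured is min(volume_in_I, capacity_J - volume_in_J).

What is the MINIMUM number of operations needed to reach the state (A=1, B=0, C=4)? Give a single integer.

Answer: 4

Derivation:
BFS from (A=0, B=1, C=6). One shortest path:
  1. fill(C) -> (A=0 B=1 C=9)
  2. pour(C -> A) -> (A=5 B=1 C=4)
  3. empty(A) -> (A=0 B=1 C=4)
  4. pour(B -> A) -> (A=1 B=0 C=4)
Reached target in 4 moves.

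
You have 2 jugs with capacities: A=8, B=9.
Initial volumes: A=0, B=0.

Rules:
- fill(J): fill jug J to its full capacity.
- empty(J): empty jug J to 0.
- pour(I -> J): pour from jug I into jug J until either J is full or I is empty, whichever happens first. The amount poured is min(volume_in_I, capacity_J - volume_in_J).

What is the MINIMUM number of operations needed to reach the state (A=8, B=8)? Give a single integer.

BFS from (A=0, B=0). One shortest path:
  1. fill(A) -> (A=8 B=0)
  2. pour(A -> B) -> (A=0 B=8)
  3. fill(A) -> (A=8 B=8)
Reached target in 3 moves.

Answer: 3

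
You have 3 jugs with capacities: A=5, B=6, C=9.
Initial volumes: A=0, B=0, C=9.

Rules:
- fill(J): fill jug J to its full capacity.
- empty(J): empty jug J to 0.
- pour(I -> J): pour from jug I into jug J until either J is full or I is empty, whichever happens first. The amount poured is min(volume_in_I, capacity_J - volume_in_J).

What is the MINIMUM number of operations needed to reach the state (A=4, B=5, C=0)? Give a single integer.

Answer: 3

Derivation:
BFS from (A=0, B=0, C=9). One shortest path:
  1. pour(C -> A) -> (A=5 B=0 C=4)
  2. pour(A -> B) -> (A=0 B=5 C=4)
  3. pour(C -> A) -> (A=4 B=5 C=0)
Reached target in 3 moves.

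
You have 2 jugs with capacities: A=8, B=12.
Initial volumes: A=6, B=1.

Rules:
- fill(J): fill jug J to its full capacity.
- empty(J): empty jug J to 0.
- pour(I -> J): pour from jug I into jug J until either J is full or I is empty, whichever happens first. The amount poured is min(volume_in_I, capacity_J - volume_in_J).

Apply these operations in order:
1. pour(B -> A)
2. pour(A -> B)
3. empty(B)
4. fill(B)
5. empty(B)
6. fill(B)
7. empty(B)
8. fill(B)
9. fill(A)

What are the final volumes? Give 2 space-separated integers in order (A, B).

Answer: 8 12

Derivation:
Step 1: pour(B -> A) -> (A=7 B=0)
Step 2: pour(A -> B) -> (A=0 B=7)
Step 3: empty(B) -> (A=0 B=0)
Step 4: fill(B) -> (A=0 B=12)
Step 5: empty(B) -> (A=0 B=0)
Step 6: fill(B) -> (A=0 B=12)
Step 7: empty(B) -> (A=0 B=0)
Step 8: fill(B) -> (A=0 B=12)
Step 9: fill(A) -> (A=8 B=12)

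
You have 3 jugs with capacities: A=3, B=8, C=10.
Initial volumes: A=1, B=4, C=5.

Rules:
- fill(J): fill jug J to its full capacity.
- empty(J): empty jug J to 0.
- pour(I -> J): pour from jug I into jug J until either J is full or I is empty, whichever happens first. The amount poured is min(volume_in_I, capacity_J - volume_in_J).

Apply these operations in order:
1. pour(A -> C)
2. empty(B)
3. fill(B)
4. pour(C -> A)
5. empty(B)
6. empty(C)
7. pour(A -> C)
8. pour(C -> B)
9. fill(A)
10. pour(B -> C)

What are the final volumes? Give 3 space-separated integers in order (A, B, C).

Answer: 3 0 3

Derivation:
Step 1: pour(A -> C) -> (A=0 B=4 C=6)
Step 2: empty(B) -> (A=0 B=0 C=6)
Step 3: fill(B) -> (A=0 B=8 C=6)
Step 4: pour(C -> A) -> (A=3 B=8 C=3)
Step 5: empty(B) -> (A=3 B=0 C=3)
Step 6: empty(C) -> (A=3 B=0 C=0)
Step 7: pour(A -> C) -> (A=0 B=0 C=3)
Step 8: pour(C -> B) -> (A=0 B=3 C=0)
Step 9: fill(A) -> (A=3 B=3 C=0)
Step 10: pour(B -> C) -> (A=3 B=0 C=3)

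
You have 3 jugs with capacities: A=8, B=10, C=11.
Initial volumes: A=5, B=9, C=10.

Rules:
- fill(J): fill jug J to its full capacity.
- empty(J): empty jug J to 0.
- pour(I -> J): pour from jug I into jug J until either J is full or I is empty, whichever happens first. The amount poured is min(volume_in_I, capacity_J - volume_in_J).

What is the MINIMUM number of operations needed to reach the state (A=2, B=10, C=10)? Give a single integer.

BFS from (A=5, B=9, C=10). One shortest path:
  1. empty(C) -> (A=5 B=9 C=0)
  2. pour(A -> C) -> (A=0 B=9 C=5)
  3. fill(A) -> (A=8 B=9 C=5)
  4. pour(A -> C) -> (A=2 B=9 C=11)
  5. pour(C -> B) -> (A=2 B=10 C=10)
Reached target in 5 moves.

Answer: 5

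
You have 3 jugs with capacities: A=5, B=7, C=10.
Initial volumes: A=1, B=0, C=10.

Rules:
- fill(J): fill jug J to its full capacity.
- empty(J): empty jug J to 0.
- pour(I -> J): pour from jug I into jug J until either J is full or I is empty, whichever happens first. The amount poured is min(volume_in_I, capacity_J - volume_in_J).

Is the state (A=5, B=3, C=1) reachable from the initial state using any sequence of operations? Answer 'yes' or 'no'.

BFS from (A=1, B=0, C=10):
  1. pour(C -> B) -> (A=1 B=7 C=3)
  2. empty(B) -> (A=1 B=0 C=3)
  3. pour(C -> B) -> (A=1 B=3 C=0)
  4. pour(A -> C) -> (A=0 B=3 C=1)
  5. fill(A) -> (A=5 B=3 C=1)
Target reached → yes.

Answer: yes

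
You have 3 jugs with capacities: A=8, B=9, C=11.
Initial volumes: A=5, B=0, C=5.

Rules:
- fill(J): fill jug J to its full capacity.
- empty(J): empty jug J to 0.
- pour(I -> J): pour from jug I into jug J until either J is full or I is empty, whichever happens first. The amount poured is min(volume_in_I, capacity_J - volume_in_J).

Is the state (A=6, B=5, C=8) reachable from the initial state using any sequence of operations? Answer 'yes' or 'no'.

Answer: no

Derivation:
BFS explored all 520 reachable states.
Reachable set includes: (0,0,0), (0,0,1), (0,0,2), (0,0,3), (0,0,4), (0,0,5), (0,0,6), (0,0,7), (0,0,8), (0,0,9), (0,0,10), (0,0,11) ...
Target (A=6, B=5, C=8) not in reachable set → no.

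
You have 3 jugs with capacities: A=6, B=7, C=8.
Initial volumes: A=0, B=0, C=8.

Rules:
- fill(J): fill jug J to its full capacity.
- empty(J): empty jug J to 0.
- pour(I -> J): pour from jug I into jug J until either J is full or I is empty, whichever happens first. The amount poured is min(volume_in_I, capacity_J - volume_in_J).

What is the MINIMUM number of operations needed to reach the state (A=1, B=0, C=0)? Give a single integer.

BFS from (A=0, B=0, C=8). One shortest path:
  1. pour(C -> B) -> (A=0 B=7 C=1)
  2. empty(B) -> (A=0 B=0 C=1)
  3. pour(C -> A) -> (A=1 B=0 C=0)
Reached target in 3 moves.

Answer: 3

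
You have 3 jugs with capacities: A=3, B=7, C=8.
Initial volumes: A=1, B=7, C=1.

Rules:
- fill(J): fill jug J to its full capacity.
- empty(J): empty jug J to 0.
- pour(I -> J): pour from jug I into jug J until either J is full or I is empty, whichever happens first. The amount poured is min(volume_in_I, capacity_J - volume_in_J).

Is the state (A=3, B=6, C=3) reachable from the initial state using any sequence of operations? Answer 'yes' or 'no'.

Answer: yes

Derivation:
BFS from (A=1, B=7, C=1):
  1. pour(B -> A) -> (A=3 B=5 C=1)
  2. pour(C -> B) -> (A=3 B=6 C=0)
  3. pour(A -> C) -> (A=0 B=6 C=3)
  4. fill(A) -> (A=3 B=6 C=3)
Target reached → yes.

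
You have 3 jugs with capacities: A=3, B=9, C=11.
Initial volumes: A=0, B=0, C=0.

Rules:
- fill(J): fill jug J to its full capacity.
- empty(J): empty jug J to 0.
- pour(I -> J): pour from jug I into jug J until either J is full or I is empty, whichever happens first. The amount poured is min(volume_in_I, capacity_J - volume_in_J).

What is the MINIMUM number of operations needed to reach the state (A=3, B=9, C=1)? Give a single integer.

Answer: 7

Derivation:
BFS from (A=0, B=0, C=0). One shortest path:
  1. fill(C) -> (A=0 B=0 C=11)
  2. pour(C -> A) -> (A=3 B=0 C=8)
  3. pour(C -> B) -> (A=3 B=8 C=0)
  4. fill(C) -> (A=3 B=8 C=11)
  5. pour(C -> B) -> (A=3 B=9 C=10)
  6. empty(B) -> (A=3 B=0 C=10)
  7. pour(C -> B) -> (A=3 B=9 C=1)
Reached target in 7 moves.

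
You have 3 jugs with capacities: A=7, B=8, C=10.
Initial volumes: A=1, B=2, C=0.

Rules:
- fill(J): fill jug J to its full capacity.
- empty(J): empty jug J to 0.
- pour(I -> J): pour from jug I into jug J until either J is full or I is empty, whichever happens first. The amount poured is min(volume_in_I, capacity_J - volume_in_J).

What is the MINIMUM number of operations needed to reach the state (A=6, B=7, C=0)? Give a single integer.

BFS from (A=1, B=2, C=0). One shortest path:
  1. fill(C) -> (A=1 B=2 C=10)
  2. pour(B -> A) -> (A=3 B=0 C=10)
  3. pour(C -> A) -> (A=7 B=0 C=6)
  4. pour(A -> B) -> (A=0 B=7 C=6)
  5. pour(C -> A) -> (A=6 B=7 C=0)
Reached target in 5 moves.

Answer: 5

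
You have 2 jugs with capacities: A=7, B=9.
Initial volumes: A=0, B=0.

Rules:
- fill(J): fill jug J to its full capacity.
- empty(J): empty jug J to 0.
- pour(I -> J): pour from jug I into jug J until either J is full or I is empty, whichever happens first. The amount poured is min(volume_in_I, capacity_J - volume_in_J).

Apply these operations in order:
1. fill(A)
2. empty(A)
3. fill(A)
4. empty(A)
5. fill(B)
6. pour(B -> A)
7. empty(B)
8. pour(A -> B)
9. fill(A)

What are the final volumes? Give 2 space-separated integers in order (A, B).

Answer: 7 7

Derivation:
Step 1: fill(A) -> (A=7 B=0)
Step 2: empty(A) -> (A=0 B=0)
Step 3: fill(A) -> (A=7 B=0)
Step 4: empty(A) -> (A=0 B=0)
Step 5: fill(B) -> (A=0 B=9)
Step 6: pour(B -> A) -> (A=7 B=2)
Step 7: empty(B) -> (A=7 B=0)
Step 8: pour(A -> B) -> (A=0 B=7)
Step 9: fill(A) -> (A=7 B=7)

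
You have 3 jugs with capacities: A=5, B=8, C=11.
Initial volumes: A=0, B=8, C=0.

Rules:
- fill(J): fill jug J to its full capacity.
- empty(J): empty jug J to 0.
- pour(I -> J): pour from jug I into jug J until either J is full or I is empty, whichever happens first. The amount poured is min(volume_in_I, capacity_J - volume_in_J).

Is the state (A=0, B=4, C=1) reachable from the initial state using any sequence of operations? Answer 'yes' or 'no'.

BFS from (A=0, B=8, C=0):
  1. fill(A) -> (A=5 B=8 C=0)
  2. pour(A -> C) -> (A=0 B=8 C=5)
  3. pour(B -> C) -> (A=0 B=2 C=11)
  4. pour(C -> A) -> (A=5 B=2 C=6)
  5. pour(A -> B) -> (A=0 B=7 C=6)
  6. pour(C -> A) -> (A=5 B=7 C=1)
  7. pour(A -> B) -> (A=4 B=8 C=1)
  8. empty(B) -> (A=4 B=0 C=1)
  9. pour(A -> B) -> (A=0 B=4 C=1)
Target reached → yes.

Answer: yes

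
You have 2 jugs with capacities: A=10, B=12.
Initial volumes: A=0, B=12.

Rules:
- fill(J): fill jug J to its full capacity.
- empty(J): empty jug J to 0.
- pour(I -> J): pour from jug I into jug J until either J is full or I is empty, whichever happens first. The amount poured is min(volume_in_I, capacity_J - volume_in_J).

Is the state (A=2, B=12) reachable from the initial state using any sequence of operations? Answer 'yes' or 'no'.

BFS from (A=0, B=12):
  1. pour(B -> A) -> (A=10 B=2)
  2. empty(A) -> (A=0 B=2)
  3. pour(B -> A) -> (A=2 B=0)
  4. fill(B) -> (A=2 B=12)
Target reached → yes.

Answer: yes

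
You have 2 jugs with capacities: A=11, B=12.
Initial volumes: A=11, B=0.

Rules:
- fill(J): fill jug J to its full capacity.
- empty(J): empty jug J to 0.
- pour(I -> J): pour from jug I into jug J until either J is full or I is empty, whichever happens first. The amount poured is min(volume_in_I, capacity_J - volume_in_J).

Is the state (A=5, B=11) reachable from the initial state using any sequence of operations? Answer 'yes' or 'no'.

Answer: no

Derivation:
BFS explored all 46 reachable states.
Reachable set includes: (0,0), (0,1), (0,2), (0,3), (0,4), (0,5), (0,6), (0,7), (0,8), (0,9), (0,10), (0,11) ...
Target (A=5, B=11) not in reachable set → no.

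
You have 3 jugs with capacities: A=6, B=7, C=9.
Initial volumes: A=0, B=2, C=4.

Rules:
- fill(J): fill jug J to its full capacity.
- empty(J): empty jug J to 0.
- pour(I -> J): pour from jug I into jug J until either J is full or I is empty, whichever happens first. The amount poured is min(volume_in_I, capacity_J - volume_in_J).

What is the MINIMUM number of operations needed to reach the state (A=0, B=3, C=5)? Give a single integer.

BFS from (A=0, B=2, C=4). One shortest path:
  1. pour(B -> A) -> (A=2 B=0 C=4)
  2. pour(C -> B) -> (A=2 B=4 C=0)
  3. fill(C) -> (A=2 B=4 C=9)
  4. pour(C -> A) -> (A=6 B=4 C=5)
  5. pour(A -> B) -> (A=3 B=7 C=5)
  6. empty(B) -> (A=3 B=0 C=5)
  7. pour(A -> B) -> (A=0 B=3 C=5)
Reached target in 7 moves.

Answer: 7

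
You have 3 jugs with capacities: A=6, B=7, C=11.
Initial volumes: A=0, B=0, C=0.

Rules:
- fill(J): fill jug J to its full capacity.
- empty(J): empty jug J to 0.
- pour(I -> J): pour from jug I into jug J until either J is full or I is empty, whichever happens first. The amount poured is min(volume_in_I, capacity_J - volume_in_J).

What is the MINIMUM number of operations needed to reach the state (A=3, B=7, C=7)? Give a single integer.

Answer: 7

Derivation:
BFS from (A=0, B=0, C=0). One shortest path:
  1. fill(C) -> (A=0 B=0 C=11)
  2. pour(C -> B) -> (A=0 B=7 C=4)
  3. pour(C -> A) -> (A=4 B=7 C=0)
  4. pour(B -> C) -> (A=4 B=0 C=7)
  5. pour(A -> B) -> (A=0 B=4 C=7)
  6. fill(A) -> (A=6 B=4 C=7)
  7. pour(A -> B) -> (A=3 B=7 C=7)
Reached target in 7 moves.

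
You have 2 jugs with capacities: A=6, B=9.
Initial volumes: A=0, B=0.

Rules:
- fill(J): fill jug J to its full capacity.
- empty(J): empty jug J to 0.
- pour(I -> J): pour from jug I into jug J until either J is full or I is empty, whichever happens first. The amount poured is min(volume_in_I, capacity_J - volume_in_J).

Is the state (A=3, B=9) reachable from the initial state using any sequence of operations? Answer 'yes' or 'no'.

BFS from (A=0, B=0):
  1. fill(A) -> (A=6 B=0)
  2. pour(A -> B) -> (A=0 B=6)
  3. fill(A) -> (A=6 B=6)
  4. pour(A -> B) -> (A=3 B=9)
Target reached → yes.

Answer: yes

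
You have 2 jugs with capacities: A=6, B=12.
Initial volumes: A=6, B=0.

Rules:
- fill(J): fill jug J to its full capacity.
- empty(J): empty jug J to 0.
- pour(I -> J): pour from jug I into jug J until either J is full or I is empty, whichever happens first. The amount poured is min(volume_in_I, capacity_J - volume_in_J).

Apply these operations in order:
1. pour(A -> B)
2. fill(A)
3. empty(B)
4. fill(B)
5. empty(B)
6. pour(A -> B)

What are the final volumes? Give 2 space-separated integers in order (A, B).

Step 1: pour(A -> B) -> (A=0 B=6)
Step 2: fill(A) -> (A=6 B=6)
Step 3: empty(B) -> (A=6 B=0)
Step 4: fill(B) -> (A=6 B=12)
Step 5: empty(B) -> (A=6 B=0)
Step 6: pour(A -> B) -> (A=0 B=6)

Answer: 0 6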